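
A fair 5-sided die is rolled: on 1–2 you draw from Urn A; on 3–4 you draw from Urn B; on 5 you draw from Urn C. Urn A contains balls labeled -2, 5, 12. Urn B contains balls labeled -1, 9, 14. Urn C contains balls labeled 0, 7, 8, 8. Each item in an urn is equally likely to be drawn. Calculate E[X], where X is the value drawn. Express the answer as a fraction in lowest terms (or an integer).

73/12

E[X | Urn A] = (-2 + 5 + 12)/3 = 5
E[X | Urn B] = (-1 + 9 + 14)/3 = 22/3
E[X | Urn C] = (0 + 7 + 8 + 8)/4 = 23/4
E[X] = (2/5)·5 + (2/5)·22/3 + (1/5)·23/4 = 73/12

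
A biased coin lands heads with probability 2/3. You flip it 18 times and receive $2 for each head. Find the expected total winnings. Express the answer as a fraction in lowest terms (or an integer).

E[#heads] = 18·2/3 = 12 (linearity over flips).
E[winnings] = 2·12 = 24.

$24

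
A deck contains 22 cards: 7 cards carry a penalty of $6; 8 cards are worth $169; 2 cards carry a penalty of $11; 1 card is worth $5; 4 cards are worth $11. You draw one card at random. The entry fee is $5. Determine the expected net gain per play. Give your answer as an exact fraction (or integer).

1227/22 dollars

E[payout] = (7/22)·(-6) + (8/22)·169 + (2/22)·(-11) + (1/22)·5 + (4/22)·11 = 1337/22
Expected profit = 1337/22 − 5 = 1227/22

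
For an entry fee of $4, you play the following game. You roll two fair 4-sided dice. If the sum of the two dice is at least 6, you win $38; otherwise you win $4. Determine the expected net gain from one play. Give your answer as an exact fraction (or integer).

51/4 dollars

E[payout] = (5/8)·4 + (3/8)·38 = 67/4
Expected profit = 67/4 − 4 = 51/4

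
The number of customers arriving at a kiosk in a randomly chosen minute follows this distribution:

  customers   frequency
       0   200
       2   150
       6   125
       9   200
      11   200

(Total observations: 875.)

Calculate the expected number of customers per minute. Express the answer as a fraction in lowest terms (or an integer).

202/35

Total = 875, so P(customers=0) = 200/875, etc.
E[X] = (8/35)·0 + (6/35)·2 + (1/7)·6 + (8/35)·9 + (8/35)·11
     = 202/35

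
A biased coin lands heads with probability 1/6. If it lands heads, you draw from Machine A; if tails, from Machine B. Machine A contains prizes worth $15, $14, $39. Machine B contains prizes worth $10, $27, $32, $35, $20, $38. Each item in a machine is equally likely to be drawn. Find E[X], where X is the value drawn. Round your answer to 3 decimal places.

$26.278

E[X | Machine A] = (15 + 14 + 39)/3 = 68/3
E[X | Machine B] = (10 + 27 + 32 + 35 + 20 + 38)/6 = 27
E[X] = (1/6)·68/3 + (5/6)·27 = 473/18 ≈ 26.278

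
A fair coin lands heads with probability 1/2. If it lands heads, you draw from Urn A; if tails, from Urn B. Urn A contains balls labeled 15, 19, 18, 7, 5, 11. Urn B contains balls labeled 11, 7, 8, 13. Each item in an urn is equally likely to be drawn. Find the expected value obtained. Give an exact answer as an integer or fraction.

E[X | Urn A] = (15 + 19 + 18 + 7 + 5 + 11)/6 = 25/2
E[X | Urn B] = (11 + 7 + 8 + 13)/4 = 39/4
E[X] = (1/2)·25/2 + (1/2)·39/4 = 89/8

89/8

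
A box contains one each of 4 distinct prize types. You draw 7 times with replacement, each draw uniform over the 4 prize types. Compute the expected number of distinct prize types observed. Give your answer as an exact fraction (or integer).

Let Xⱼ=1 if type j appears at least once. P(Xⱼ=1) = 1 − ((4−1)/4)^7 = 14197/16384.
E[#distinct] = 4·14197/16384 = 14197/4096.

14197/4096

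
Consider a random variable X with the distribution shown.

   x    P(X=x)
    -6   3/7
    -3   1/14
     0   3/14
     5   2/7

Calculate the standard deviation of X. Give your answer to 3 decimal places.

E[X] = -19/14, E[X²] = 325/14
Var(X) = E[X²] − (E[X])² = 325/14 − 361/196 = 4189/196
SD(X) = √(4189/196) ≈ 4.623

4.623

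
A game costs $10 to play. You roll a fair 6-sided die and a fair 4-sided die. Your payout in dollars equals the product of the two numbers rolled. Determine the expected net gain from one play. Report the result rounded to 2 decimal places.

-$1.25

Distribution of the product of the two numbers rolled: 1 w.p. 1/24, 2 w.p. 1/12, 3 w.p. 1/12, 4 w.p. 1/8, 5 w.p. 1/24, 6 w.p. 1/8, …
E[payout] = (1/24)·1 + (1/12)·2 + (1/12)·3 + (1/8)·4 + (1/24)·5 + (1/8)·6 + (1/12)·8 + (1/24)·9 + (1/24)·10 + (1/8)·12 + (1/24)·15 + (1/24)·16 + (1/24)·18 + (1/24)·20 + (1/24)·24 = 35/4
Expected profit = 35/4 − 10 = -5/4 ≈ -$1.25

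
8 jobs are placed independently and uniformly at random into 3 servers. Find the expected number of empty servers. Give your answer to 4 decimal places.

0.1171

Let Xⱼ=1 if server j is empty. P(Xⱼ=1) = ((3-1)/3)^8 = 256/6561.
By linearity, E[#empty] = 3·256/6561 = 256/2187.
≈ 0.1171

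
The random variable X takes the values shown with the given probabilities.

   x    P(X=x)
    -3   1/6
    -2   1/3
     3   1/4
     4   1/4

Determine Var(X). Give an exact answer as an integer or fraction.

E[X] = (1/6)·(-3) + (1/3)·(-2) + (1/4)·3 + (1/4)·4 = 7/12
E[X²] = (1/6)·9 + (1/3)·4 + (1/4)·9 + (1/4)·16 = 109/12
Var(X) = 109/12 − (7/12)² = 1259/144

1259/144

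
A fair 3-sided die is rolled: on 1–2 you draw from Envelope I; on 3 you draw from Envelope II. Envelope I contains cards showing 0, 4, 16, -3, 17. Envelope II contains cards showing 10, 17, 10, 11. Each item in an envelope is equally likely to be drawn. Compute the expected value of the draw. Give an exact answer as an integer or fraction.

E[X | Envelope I] = (0 + 4 + 16 − 3 + 17)/5 = 34/5
E[X | Envelope II] = (10 + 17 + 10 + 11)/4 = 12
E[X] = (2/3)·34/5 + (1/3)·12 = 128/15

128/15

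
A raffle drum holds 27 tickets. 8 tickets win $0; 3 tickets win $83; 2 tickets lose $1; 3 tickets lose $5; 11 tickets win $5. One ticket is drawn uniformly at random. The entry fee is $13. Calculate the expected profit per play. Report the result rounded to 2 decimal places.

E[payout] = (8/27)·0 + (3/27)·83 + (2/27)·(-1) + (3/27)·(-5) + (11/27)·5 = 287/27
Expected profit = 287/27 − 13 = -64/27 ≈ -$2.37

-$2.37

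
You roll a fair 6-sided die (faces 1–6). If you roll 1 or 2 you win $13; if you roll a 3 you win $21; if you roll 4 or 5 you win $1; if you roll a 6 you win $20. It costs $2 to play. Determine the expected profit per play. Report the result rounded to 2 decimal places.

$9.50

E[payout] = (1/3)·1 + (1/3)·13 + (1/6)·20 + (1/6)·21 = 23/2
Expected profit = 23/2 − 2 = 19/2 ≈ $9.50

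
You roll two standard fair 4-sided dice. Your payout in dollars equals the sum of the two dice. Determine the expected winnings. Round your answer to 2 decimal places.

Distribution of the sum of the two dice: 2 w.p. 1/16, 3 w.p. 1/8, 4 w.p. 3/16, 5 w.p. 1/4, 6 w.p. 3/16, 7 w.p. 1/8, …
E[payout] = (1/16)·2 + (1/8)·3 + (3/16)·4 + (1/4)·5 + (3/16)·6 + (1/8)·7 + (1/16)·8 = 5
≈ $5.00

$5.00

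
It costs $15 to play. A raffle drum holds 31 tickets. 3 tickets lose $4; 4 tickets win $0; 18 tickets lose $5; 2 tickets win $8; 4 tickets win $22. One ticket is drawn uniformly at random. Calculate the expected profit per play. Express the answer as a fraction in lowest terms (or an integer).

-463/31 dollars

E[payout] = (3/31)·(-4) + (4/31)·0 + (18/31)·(-5) + (2/31)·8 + (4/31)·22 = 2/31
Expected profit = 2/31 − 15 = -463/31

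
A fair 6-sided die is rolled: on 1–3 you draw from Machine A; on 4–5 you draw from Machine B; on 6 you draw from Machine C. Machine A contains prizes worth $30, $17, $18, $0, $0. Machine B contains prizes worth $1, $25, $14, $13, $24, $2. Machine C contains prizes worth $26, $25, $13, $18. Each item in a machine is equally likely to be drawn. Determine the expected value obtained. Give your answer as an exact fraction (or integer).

515/36 dollars

E[X | Machine A] = (30 + 17 + 18 + 0 + 0)/5 = 13
E[X | Machine B] = (1 + 25 + 14 + 13 + 24 + 2)/6 = 79/6
E[X | Machine C] = (26 + 25 + 13 + 18)/4 = 41/2
E[X] = (1/2)·13 + (1/3)·79/6 + (1/6)·41/2 = 515/36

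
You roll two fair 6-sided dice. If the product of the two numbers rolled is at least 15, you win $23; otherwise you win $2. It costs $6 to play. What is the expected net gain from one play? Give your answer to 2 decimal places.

$3.58

E[payout] = (23/36)·2 + (13/36)·23 = 115/12
Expected profit = 115/12 − 6 = 43/12 ≈ $3.58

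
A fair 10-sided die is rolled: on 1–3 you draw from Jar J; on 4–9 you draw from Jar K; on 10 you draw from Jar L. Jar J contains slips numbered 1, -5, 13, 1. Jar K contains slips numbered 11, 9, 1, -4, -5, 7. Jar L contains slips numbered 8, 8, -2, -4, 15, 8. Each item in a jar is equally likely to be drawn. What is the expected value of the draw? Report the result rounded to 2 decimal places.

E[X | Jar J] = (1 − 5 + 13 + 1)/4 = 5/2
E[X | Jar K] = (11 + 9 + 1 − 4 − 5 + 7)/6 = 19/6
E[X | Jar L] = (8 + 8 − 2 − 4 + 15 + 8)/6 = 11/2
E[X] = (3/10)·5/2 + (3/5)·19/6 + (1/10)·11/2 = 16/5 ≈ 3.20

3.20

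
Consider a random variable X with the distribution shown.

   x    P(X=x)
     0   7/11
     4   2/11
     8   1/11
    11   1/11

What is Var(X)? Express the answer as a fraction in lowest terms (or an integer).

E[X] = (7/11)·0 + (2/11)·4 + (1/11)·8 + (1/11)·11 = 27/11
E[X²] = (7/11)·0 + (2/11)·16 + (1/11)·64 + (1/11)·121 = 217/11
Var(X) = 217/11 − (27/11)² = 1658/121

1658/121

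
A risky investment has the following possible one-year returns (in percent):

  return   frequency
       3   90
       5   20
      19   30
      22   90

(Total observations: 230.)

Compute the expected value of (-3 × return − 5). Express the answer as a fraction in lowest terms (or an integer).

-991/23

Total = 230, so P(return=3) = 90/230, etc.
E[-3x-5] = (9/23)·(-14) + (2/23)·(-20) + (3/23)·(-62) + (9/23)·(-71)
     = -991/23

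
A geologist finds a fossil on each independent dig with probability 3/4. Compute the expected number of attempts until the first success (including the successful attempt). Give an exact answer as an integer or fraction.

4/3

For a geometric distribution, E[trials] = 1/p = 1/(3/4) = 4/3.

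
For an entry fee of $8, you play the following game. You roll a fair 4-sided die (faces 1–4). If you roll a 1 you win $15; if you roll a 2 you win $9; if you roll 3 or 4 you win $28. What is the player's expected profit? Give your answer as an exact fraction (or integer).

E[payout] = (1/4)·9 + (1/4)·15 + (1/2)·28 = 20
Expected profit = 20 − 8 = 12

$12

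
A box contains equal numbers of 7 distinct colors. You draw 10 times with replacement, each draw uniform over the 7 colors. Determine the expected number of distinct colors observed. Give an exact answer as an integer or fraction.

222009073/40353607

Let Xⱼ=1 if type j appears at least once. P(Xⱼ=1) = 1 − ((7−1)/7)^10 = 222009073/282475249.
E[#distinct] = 7·222009073/282475249 = 222009073/40353607.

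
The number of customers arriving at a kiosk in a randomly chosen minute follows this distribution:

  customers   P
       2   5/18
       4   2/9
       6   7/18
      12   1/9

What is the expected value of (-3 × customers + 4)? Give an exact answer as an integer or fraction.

-34/3

E[-3x+4] = (5/18)·(-2) + (2/9)·(-8) + (7/18)·(-14) + (1/9)·(-32)
     = -34/3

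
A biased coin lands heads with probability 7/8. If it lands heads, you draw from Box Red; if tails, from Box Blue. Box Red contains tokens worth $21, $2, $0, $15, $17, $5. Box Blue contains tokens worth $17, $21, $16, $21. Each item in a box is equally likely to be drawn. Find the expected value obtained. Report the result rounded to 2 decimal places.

$11.09

E[X | Box Red] = (21 + 2 + 0 + 15 + 17 + 5)/6 = 10
E[X | Box Blue] = (17 + 21 + 16 + 21)/4 = 75/4
E[X] = (7/8)·10 + (1/8)·75/4 = 355/32 ≈ 11.09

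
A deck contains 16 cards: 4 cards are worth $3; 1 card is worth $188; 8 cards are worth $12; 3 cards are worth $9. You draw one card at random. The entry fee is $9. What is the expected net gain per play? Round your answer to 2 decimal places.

E[payout] = (4/16)·3 + (1/16)·188 + (8/16)·12 + (3/16)·9 = 323/16
Expected profit = 323/16 − 9 = 179/16 ≈ $11.19

$11.19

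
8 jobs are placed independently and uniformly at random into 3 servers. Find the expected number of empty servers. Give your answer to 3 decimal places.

Let Xⱼ=1 if server j is empty. P(Xⱼ=1) = ((3-1)/3)^8 = 256/6561.
By linearity, E[#empty] = 3·256/6561 = 256/2187.
≈ 0.117

0.117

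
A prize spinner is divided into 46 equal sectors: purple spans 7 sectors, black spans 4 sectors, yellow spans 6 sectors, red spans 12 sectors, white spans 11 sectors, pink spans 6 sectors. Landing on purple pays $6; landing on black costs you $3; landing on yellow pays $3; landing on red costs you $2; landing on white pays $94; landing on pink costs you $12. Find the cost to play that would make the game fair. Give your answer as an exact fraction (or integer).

E[payout] = (7/46)·6 + (4/46)·(-3) + (6/46)·3 + (12/46)·(-2) + (11/46)·94 + (6/46)·(-12) = 493/23
Fair fee = E[payout] = 493/23

493/23 dollars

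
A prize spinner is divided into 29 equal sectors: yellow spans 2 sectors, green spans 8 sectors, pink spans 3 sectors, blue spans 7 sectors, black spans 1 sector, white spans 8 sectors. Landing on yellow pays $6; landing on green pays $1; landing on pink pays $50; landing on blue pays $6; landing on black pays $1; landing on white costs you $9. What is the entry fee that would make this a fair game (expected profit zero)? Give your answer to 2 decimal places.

$4.86

E[payout] = (2/29)·6 + (8/29)·1 + (3/29)·50 + (7/29)·6 + (1/29)·1 + (8/29)·(-9) = 141/29
Fair fee = E[payout] = 141/29 ≈ $4.86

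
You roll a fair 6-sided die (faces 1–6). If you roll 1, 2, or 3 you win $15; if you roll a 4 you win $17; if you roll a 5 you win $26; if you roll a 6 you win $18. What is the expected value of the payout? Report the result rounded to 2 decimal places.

E[payout] = (1/2)·15 + (1/6)·17 + (1/6)·18 + (1/6)·26 = 53/3
≈ $17.67

$17.67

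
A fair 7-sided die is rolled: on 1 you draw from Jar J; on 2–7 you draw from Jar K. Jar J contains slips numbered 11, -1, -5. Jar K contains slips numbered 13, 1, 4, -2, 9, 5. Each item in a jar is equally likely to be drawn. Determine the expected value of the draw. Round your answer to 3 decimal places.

4.524

E[X | Jar J] = (11 − 1 − 5)/3 = 5/3
E[X | Jar K] = (13 + 1 + 4 − 2 + 9 + 5)/6 = 5
E[X] = (1/7)·5/3 + (6/7)·5 = 95/21 ≈ 4.524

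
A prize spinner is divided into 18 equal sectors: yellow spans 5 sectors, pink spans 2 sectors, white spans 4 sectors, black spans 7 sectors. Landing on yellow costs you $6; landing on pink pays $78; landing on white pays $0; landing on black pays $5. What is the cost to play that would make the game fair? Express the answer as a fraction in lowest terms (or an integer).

161/18 dollars

E[payout] = (5/18)·(-6) + (2/18)·78 + (4/18)·0 + (7/18)·5 = 161/18
Fair fee = E[payout] = 161/18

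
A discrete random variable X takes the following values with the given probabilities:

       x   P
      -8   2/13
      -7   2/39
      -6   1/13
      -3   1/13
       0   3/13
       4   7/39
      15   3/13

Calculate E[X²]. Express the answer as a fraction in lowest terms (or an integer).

E[X²] = (2/13)·64 + (2/39)·49 + (1/13)·36 + (1/13)·9 + (3/13)·0 + (7/39)·16 + (3/13)·225
     = 918/13

918/13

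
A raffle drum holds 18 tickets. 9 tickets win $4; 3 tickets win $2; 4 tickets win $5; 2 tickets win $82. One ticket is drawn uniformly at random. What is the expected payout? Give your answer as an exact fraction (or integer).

113/9 dollars

E[payout] = (9/18)·4 + (3/18)·2 + (4/18)·5 + (2/18)·82 = 113/9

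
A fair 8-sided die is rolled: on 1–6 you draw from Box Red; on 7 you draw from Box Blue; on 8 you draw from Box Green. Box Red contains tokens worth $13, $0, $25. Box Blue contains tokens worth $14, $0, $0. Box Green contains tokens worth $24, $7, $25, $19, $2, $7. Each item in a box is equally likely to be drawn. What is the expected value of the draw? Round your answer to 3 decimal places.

E[X | Box Red] = (13 + 0 + 25)/3 = 38/3
E[X | Box Blue] = (14 + 0 + 0)/3 = 14/3
E[X | Box Green] = (24 + 7 + 25 + 19 + 2 + 7)/6 = 14
E[X] = (3/4)·38/3 + (1/8)·14/3 + (1/8)·14 = 71/6 ≈ 11.833

$11.833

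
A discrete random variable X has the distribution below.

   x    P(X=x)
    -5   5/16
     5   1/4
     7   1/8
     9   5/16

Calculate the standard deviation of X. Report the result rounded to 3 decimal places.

5.840

E[X] = 27/8, E[X²] = 91/2
Var(X) = E[X²] − (E[X])² = 91/2 − 729/64 = 2183/64
SD(X) = √(2183/64) ≈ 5.840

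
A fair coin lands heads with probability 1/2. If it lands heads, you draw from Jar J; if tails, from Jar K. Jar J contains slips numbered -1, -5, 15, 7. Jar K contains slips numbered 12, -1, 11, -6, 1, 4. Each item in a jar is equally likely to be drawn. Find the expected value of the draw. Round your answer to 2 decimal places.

E[X | Jar J] = (-1 − 5 + 15 + 7)/4 = 4
E[X | Jar K] = (12 − 1 + 11 − 6 + 1 + 4)/6 = 7/2
E[X] = (1/2)·4 + (1/2)·7/2 = 15/4 ≈ 3.75

3.75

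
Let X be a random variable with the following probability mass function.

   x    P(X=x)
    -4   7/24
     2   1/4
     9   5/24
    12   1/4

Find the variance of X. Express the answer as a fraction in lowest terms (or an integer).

23519/576

E[X] = (7/24)·(-4) + (1/4)·2 + (5/24)·9 + (1/4)·12 = 101/24
E[X²] = (7/24)·16 + (1/4)·4 + (5/24)·81 + (1/4)·144 = 1405/24
Var(X) = 1405/24 − (101/24)² = 23519/576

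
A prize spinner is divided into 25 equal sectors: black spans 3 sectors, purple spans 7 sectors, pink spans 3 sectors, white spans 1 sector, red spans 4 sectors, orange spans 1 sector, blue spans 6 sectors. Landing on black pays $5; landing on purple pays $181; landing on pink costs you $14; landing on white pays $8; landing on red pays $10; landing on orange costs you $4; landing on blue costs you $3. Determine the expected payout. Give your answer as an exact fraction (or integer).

1266/25 dollars

E[payout] = (3/25)·5 + (7/25)·181 + (3/25)·(-14) + (1/25)·8 + (4/25)·10 + (1/25)·(-4) + (6/25)·(-3) = 1266/25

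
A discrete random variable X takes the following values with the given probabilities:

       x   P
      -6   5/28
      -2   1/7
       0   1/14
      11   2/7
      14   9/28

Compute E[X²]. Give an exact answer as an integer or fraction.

E[X²] = (5/28)·36 + (1/7)·4 + (1/14)·0 + (2/7)·121 + (9/28)·196
     = 732/7

732/7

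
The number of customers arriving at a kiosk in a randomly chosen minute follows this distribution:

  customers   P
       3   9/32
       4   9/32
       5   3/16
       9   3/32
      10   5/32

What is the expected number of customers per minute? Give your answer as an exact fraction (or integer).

85/16

E[X] = (9/32)·3 + (9/32)·4 + (3/16)·5 + (3/32)·9 + (5/32)·10
     = 85/16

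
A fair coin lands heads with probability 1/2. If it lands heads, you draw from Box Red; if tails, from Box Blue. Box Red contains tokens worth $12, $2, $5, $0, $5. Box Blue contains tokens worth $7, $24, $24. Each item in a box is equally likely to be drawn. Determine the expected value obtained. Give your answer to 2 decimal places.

E[X | Box Red] = (12 + 2 + 5 + 0 + 5)/5 = 24/5
E[X | Box Blue] = (7 + 24 + 24)/3 = 55/3
E[X] = (1/2)·24/5 + (1/2)·55/3 = 347/30 ≈ 11.57

$11.57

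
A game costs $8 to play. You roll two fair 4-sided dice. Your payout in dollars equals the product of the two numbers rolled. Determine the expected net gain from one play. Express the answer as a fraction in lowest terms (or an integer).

-7/4 dollars

Distribution of the product of the two numbers rolled: 1 w.p. 1/16, 2 w.p. 1/8, 3 w.p. 1/8, 4 w.p. 3/16, 6 w.p. 1/8, 8 w.p. 1/8, …
E[payout] = (1/16)·1 + (1/8)·2 + (1/8)·3 + (3/16)·4 + (1/8)·6 + (1/8)·8 + (1/16)·9 + (1/8)·12 + (1/16)·16 = 25/4
Expected profit = 25/4 − 8 = -7/4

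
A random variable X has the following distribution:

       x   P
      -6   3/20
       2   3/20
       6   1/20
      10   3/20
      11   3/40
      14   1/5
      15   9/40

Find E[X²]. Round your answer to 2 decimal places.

E[X²] = (3/20)·36 + (3/20)·4 + (1/20)·36 + (3/20)·100 + (3/40)·121 + (1/5)·196 + (9/40)·225
     = 1217/10 ≈ 121.70

121.70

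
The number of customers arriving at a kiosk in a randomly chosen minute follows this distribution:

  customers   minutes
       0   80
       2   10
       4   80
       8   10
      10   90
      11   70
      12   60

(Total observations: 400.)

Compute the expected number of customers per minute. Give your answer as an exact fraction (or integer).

281/40

Total = 400, so P(customers=0) = 80/400, etc.
E[X] = (1/5)·0 + (1/40)·2 + (1/5)·4 + (1/40)·8 + (9/40)·10 + (7/40)·11 + (3/20)·12
     = 281/40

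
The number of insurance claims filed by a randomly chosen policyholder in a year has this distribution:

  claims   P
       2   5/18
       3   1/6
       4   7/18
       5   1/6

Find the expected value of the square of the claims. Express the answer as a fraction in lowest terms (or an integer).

E[X²] = (5/18)·4 + (1/6)·9 + (7/18)·16 + (1/6)·25
     = 13

13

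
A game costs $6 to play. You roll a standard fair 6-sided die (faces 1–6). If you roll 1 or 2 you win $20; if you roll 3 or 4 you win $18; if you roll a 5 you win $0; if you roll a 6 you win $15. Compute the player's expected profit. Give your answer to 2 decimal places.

$9.17

E[payout] = (1/6)·0 + (1/6)·15 + (1/3)·18 + (1/3)·20 = 91/6
Expected profit = 91/6 − 6 = 55/6 ≈ $9.17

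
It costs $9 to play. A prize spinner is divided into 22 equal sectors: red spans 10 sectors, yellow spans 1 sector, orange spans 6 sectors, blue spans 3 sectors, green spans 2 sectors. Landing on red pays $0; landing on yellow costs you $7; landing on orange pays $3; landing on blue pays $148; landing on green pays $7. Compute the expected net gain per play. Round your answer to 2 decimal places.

$12.32

E[payout] = (10/22)·0 + (1/22)·(-7) + (6/22)·3 + (3/22)·148 + (2/22)·7 = 469/22
Expected profit = 469/22 − 9 = 271/22 ≈ $12.32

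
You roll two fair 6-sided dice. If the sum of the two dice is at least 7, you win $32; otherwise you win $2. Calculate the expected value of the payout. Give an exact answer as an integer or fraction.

E[payout] = (5/12)·2 + (7/12)·32 = 39/2

39/2 dollars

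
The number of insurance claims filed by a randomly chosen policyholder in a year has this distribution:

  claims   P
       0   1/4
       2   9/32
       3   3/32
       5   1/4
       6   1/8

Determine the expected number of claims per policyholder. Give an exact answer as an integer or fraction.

91/32

E[X] = (1/4)·0 + (9/32)·2 + (3/32)·3 + (1/4)·5 + (1/8)·6
     = 91/32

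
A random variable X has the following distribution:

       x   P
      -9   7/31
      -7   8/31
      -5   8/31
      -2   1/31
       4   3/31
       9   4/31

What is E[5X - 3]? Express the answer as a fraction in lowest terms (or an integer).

-658/31

E[5x-3] = (7/31)·(-48) + (8/31)·(-38) + (8/31)·(-28) + (1/31)·(-13) + (3/31)·17 + (4/31)·42
     = -658/31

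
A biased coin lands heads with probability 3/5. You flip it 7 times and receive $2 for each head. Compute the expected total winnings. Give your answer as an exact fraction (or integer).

E[#heads] = 7·3/5 = 21/5 (linearity over flips).
E[winnings] = 2·21/5 = 42/5.

42/5 dollars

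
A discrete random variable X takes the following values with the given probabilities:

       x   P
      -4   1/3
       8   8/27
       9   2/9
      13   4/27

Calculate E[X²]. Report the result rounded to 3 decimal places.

67.333

E[X²] = (1/3)·16 + (8/27)·64 + (2/9)·81 + (4/27)·169
     = 202/3 ≈ 67.333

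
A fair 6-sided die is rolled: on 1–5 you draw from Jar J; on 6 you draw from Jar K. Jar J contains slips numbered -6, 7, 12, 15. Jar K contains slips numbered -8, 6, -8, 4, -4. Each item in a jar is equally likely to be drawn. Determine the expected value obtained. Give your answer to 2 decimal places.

E[X | Jar J] = (-6 + 7 + 12 + 15)/4 = 7
E[X | Jar K] = (-8 + 6 − 8 + 4 − 4)/5 = -2
E[X] = (5/6)·7 + (1/6)·(-2) = 11/2 ≈ 5.50

5.50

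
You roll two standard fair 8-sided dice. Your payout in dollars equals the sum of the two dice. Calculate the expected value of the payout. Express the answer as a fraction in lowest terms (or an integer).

Distribution of the sum of the two dice: 2 w.p. 1/64, 3 w.p. 1/32, 4 w.p. 3/64, 5 w.p. 1/16, 6 w.p. 5/64, 7 w.p. 3/32, …
E[payout] = (1/64)·2 + (1/32)·3 + (3/64)·4 + (1/16)·5 + (5/64)·6 + (3/32)·7 + (7/64)·8 + (1/8)·9 + (7/64)·10 + (3/32)·11 + (5/64)·12 + (1/16)·13 + (3/64)·14 + (1/32)·15 + (1/64)·16 = 9

$9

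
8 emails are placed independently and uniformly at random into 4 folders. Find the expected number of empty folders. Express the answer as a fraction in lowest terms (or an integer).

6561/16384

Let Xⱼ=1 if folder j is empty. P(Xⱼ=1) = ((4-1)/4)^8 = 6561/65536.
By linearity, E[#empty] = 4·6561/65536 = 6561/16384.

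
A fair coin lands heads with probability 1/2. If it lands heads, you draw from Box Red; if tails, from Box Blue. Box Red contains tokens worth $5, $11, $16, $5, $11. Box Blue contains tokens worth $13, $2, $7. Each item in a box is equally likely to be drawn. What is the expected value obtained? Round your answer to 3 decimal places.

E[X | Box Red] = (5 + 11 + 16 + 5 + 11)/5 = 48/5
E[X | Box Blue] = (13 + 2 + 7)/3 = 22/3
E[X] = (1/2)·48/5 + (1/2)·22/3 = 127/15 ≈ 8.467

$8.467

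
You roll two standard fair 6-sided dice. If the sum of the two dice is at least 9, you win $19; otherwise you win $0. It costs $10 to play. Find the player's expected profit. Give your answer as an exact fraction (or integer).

E[payout] = (13/18)·0 + (5/18)·19 = 95/18
Expected profit = 95/18 − 10 = -85/18

-85/18 dollars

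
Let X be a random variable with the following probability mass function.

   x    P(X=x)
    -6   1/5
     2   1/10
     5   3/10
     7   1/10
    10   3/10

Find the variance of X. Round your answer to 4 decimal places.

32.3600

E[X] = (1/5)·(-6) + (1/10)·2 + (3/10)·5 + (1/10)·7 + (3/10)·10 = 21/5
E[X²] = (1/5)·36 + (1/10)·4 + (3/10)·25 + (1/10)·49 + (3/10)·100 = 50
Var(X) = 50 − (21/5)² = 809/25 ≈ 32.3600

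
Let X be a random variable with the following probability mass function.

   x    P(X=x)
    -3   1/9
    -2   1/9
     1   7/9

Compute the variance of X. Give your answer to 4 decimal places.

2.1728

E[X] = (1/9)·(-3) + (1/9)·(-2) + (7/9)·1 = 2/9
E[X²] = (1/9)·9 + (1/9)·4 + (7/9)·1 = 20/9
Var(X) = 20/9 − (2/9)² = 176/81 ≈ 2.1728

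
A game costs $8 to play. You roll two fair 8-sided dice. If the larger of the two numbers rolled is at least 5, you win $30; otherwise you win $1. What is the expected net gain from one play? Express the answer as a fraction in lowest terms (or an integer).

E[payout] = (1/4)·1 + (3/4)·30 = 91/4
Expected profit = 91/4 − 8 = 59/4

59/4 dollars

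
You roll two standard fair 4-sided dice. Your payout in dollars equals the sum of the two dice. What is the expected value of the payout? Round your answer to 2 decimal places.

$5.00

Distribution of the sum of the two dice: 2 w.p. 1/16, 3 w.p. 1/8, 4 w.p. 3/16, 5 w.p. 1/4, 6 w.p. 3/16, 7 w.p. 1/8, …
E[payout] = (1/16)·2 + (1/8)·3 + (3/16)·4 + (1/4)·5 + (3/16)·6 + (1/8)·7 + (1/16)·8 = 5
≈ $5.00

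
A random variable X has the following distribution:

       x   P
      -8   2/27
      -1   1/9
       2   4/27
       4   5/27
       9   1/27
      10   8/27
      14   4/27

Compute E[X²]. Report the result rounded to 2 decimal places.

E[X²] = (2/27)·64 + (1/9)·1 + (4/27)·4 + (5/27)·16 + (1/27)·81 + (8/27)·100 + (4/27)·196
     = 1892/27 ≈ 70.07

70.07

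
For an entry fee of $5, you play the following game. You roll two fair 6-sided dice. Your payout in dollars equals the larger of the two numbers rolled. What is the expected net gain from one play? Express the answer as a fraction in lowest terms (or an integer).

-19/36 dollars

Distribution of the larger of the two numbers rolled: 1 w.p. 1/36, 2 w.p. 1/12, 3 w.p. 5/36, 4 w.p. 7/36, 5 w.p. 1/4, 6 w.p. 11/36
E[payout] = (1/36)·1 + (1/12)·2 + (5/36)·3 + (7/36)·4 + (1/4)·5 + (11/36)·6 = 161/36
Expected profit = 161/36 − 5 = -19/36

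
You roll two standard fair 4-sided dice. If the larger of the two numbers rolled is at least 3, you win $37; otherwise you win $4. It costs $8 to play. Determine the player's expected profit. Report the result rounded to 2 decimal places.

E[payout] = (1/4)·4 + (3/4)·37 = 115/4
Expected profit = 115/4 − 8 = 83/4 ≈ $20.75

$20.75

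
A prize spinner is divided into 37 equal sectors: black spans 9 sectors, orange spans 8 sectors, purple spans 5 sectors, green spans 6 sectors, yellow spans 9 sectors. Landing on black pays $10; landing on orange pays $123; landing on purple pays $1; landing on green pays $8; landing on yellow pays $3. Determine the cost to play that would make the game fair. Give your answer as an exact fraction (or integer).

E[payout] = (9/37)·10 + (8/37)·123 + (5/37)·1 + (6/37)·8 + (9/37)·3 = 1154/37
Fair fee = E[payout] = 1154/37

1154/37 dollars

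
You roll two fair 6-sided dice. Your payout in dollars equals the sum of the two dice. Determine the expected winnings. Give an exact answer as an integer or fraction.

Distribution of the sum of the two dice: 2 w.p. 1/36, 3 w.p. 1/18, 4 w.p. 1/12, 5 w.p. 1/9, 6 w.p. 5/36, 7 w.p. 1/6, …
E[payout] = (1/36)·2 + (1/18)·3 + (1/12)·4 + (1/9)·5 + (5/36)·6 + (1/6)·7 + (5/36)·8 + (1/9)·9 + (1/12)·10 + (1/18)·11 + (1/36)·12 = 7

$7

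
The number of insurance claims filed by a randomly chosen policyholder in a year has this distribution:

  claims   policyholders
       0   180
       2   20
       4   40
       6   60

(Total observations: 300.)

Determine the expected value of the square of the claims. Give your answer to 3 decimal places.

Total = 300, so P(claims=0) = 180/300, etc.
E[X²] = (3/5)·0 + (1/15)·4 + (2/15)·16 + (1/5)·36
     = 48/5 ≈ 9.600

9.600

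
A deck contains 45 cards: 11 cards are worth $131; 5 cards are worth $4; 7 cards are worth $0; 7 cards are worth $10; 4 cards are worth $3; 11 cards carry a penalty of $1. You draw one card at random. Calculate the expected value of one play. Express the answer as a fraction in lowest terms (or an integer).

1532/45 dollars

E[payout] = (11/45)·131 + (5/45)·4 + (7/45)·0 + (7/45)·10 + (4/45)·3 + (11/45)·(-1) = 1532/45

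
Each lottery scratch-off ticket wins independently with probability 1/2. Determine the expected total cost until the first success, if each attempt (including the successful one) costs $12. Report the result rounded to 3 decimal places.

E[#attempts] = 1/p = 2; E[cost] = 12·2 = 24.
≈ 24.000

$24.000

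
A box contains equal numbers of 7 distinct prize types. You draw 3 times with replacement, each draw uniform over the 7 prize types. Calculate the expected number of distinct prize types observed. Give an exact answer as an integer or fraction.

127/49

Let Xⱼ=1 if type j appears at least once. P(Xⱼ=1) = 1 − ((7−1)/7)^3 = 127/343.
E[#distinct] = 7·127/343 = 127/49.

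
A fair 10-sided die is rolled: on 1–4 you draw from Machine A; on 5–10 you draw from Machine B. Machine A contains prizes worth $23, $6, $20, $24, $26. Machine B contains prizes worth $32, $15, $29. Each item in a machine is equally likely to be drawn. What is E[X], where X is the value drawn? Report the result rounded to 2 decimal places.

$23.12

E[X | Machine A] = (23 + 6 + 20 + 24 + 26)/5 = 99/5
E[X | Machine B] = (32 + 15 + 29)/3 = 76/3
E[X] = (2/5)·99/5 + (3/5)·76/3 = 578/25 ≈ 23.12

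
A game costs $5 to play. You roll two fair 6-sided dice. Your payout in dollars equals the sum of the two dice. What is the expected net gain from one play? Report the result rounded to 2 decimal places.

$2.00

Distribution of the sum of the two dice: 2 w.p. 1/36, 3 w.p. 1/18, 4 w.p. 1/12, 5 w.p. 1/9, 6 w.p. 5/36, 7 w.p. 1/6, …
E[payout] = (1/36)·2 + (1/18)·3 + (1/12)·4 + (1/9)·5 + (5/36)·6 + (1/6)·7 + (5/36)·8 + (1/9)·9 + (1/12)·10 + (1/18)·11 + (1/36)·12 = 7
Expected profit = 7 − 5 = 2 ≈ $2.00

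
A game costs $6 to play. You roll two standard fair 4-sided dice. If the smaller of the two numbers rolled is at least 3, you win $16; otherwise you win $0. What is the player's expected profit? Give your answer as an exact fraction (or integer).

-$2

E[payout] = (3/4)·0 + (1/4)·16 = 4
Expected profit = 4 − 6 = -2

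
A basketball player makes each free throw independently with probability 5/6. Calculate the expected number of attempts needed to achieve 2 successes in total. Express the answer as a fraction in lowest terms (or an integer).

12/5

By linearity (sum of 2 independent geometric waits), E[trials] = 2/p = 2/(5/6) = 12/5.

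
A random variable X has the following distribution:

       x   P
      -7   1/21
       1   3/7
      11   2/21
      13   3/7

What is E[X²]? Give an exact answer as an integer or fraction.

E[X²] = (1/21)·49 + (3/7)·1 + (2/21)·121 + (3/7)·169
     = 607/7

607/7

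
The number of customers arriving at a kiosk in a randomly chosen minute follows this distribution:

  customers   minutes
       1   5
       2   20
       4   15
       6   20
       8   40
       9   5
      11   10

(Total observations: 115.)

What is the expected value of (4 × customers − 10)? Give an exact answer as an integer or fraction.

330/23

Total = 115, so P(customers=1) = 5/115, etc.
E[4x-10] = (1/23)·(-6) + (4/23)·(-2) + (3/23)·6 + (4/23)·14 + (8/23)·22 + (1/23)·26 + (2/23)·34
     = 330/23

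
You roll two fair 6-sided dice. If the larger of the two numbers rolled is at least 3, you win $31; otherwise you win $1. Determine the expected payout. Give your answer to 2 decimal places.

E[payout] = (1/9)·1 + (8/9)·31 = 83/3
≈ $27.67

$27.67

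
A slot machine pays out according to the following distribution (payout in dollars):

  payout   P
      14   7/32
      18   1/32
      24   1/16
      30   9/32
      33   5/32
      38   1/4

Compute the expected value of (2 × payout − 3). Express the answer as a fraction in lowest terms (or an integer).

855/16

E[2x-3] = (7/32)·25 + (1/32)·33 + (1/16)·45 + (9/32)·57 + (5/32)·63 + (1/4)·73
     = 855/16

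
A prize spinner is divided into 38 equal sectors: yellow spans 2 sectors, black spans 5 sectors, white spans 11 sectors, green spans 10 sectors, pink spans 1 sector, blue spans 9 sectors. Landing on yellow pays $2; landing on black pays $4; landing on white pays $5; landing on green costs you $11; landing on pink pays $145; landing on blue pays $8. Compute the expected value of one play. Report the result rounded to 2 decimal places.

$4.89

E[payout] = (2/38)·2 + (5/38)·4 + (11/38)·5 + (10/38)·(-11) + (1/38)·145 + (9/38)·8 = 93/19
≈ $4.89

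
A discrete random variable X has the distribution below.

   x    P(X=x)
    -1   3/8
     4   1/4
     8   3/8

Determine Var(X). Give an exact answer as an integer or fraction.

E[X] = (3/8)·(-1) + (1/4)·4 + (3/8)·8 = 29/8
E[X²] = (3/8)·1 + (1/4)·16 + (3/8)·64 = 227/8
Var(X) = 227/8 − (29/8)² = 975/64

975/64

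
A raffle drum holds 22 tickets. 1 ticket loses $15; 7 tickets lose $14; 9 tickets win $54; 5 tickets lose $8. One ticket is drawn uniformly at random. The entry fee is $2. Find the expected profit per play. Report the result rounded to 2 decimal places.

$13.14

E[payout] = (1/22)·(-15) + (7/22)·(-14) + (9/22)·54 + (5/22)·(-8) = 333/22
Expected profit = 333/22 − 2 = 289/22 ≈ $13.14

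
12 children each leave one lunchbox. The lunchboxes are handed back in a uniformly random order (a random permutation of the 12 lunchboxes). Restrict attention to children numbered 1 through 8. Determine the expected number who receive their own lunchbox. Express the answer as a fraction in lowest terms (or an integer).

2/3

Let Xᵢ = 1 if person i gets their own lunchbox. For each i, P(Xᵢ=1) = 1/12.
By linearity of expectation, E[X₁+…+X_8] = 8·(1/12) = 2/3.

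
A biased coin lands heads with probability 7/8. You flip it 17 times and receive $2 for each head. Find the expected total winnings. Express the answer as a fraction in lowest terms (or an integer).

E[#heads] = 17·7/8 = 119/8 (linearity over flips).
E[winnings] = 2·119/8 = 119/4.

119/4 dollars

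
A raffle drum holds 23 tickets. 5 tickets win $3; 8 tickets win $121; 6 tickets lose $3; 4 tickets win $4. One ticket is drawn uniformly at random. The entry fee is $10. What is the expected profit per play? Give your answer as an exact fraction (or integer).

E[payout] = (5/23)·3 + (8/23)·121 + (6/23)·(-3) + (4/23)·4 = 981/23
Expected profit = 981/23 − 10 = 751/23

751/23 dollars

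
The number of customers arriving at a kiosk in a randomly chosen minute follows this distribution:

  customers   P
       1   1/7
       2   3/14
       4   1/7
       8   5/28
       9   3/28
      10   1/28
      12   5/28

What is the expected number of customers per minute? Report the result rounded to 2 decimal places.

6.04

E[X] = (1/7)·1 + (3/14)·2 + (1/7)·4 + (5/28)·8 + (3/28)·9 + (1/28)·10 + (5/28)·12
     = 169/28 ≈ 6.04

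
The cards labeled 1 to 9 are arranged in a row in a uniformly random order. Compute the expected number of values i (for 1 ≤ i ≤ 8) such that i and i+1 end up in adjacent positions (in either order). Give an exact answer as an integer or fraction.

For each i ∈ {1,…,8}, let Xᵢ = 1 if i and i+1 are adjacent. P(Xᵢ=1) = 2·(9−1)!/9! = 2/9.
By linearity, E[ΣXᵢ] = (8)·(2/9) = 16/9.

16/9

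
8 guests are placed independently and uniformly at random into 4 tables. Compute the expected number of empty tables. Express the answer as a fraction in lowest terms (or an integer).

6561/16384

Let Xⱼ=1 if table j is empty. P(Xⱼ=1) = ((4-1)/4)^8 = 6561/65536.
By linearity, E[#empty] = 4·6561/65536 = 6561/16384.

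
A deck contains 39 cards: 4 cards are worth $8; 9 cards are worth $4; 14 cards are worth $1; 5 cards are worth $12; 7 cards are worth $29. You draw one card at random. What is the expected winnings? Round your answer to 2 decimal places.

E[payout] = (4/39)·8 + (9/39)·4 + (14/39)·1 + (5/39)·12 + (7/39)·29 = 115/13
≈ $8.85

$8.85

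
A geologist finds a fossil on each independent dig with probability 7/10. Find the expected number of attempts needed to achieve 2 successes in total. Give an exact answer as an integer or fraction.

20/7

By linearity (sum of 2 independent geometric waits), E[trials] = 2/p = 2/(7/10) = 20/7.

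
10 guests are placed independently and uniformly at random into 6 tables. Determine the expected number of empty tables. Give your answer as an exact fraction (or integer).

Let Xⱼ=1 if table j is empty. P(Xⱼ=1) = ((6-1)/6)^10 = 9765625/60466176.
By linearity, E[#empty] = 6·9765625/60466176 = 9765625/10077696.

9765625/10077696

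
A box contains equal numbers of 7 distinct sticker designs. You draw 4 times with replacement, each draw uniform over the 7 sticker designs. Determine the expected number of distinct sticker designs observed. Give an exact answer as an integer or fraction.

1105/343

Let Xⱼ=1 if type j appears at least once. P(Xⱼ=1) = 1 − ((7−1)/7)^4 = 1105/2401.
E[#distinct] = 7·1105/2401 = 1105/343.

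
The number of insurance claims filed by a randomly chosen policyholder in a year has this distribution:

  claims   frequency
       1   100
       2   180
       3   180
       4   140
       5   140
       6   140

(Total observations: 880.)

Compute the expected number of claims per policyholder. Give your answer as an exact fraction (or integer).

Total = 880, so P(claims=1) = 100/880, etc.
E[X] = (5/44)·1 + (9/44)·2 + (9/44)·3 + (7/44)·4 + (7/44)·5 + (7/44)·6
     = 155/44

155/44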